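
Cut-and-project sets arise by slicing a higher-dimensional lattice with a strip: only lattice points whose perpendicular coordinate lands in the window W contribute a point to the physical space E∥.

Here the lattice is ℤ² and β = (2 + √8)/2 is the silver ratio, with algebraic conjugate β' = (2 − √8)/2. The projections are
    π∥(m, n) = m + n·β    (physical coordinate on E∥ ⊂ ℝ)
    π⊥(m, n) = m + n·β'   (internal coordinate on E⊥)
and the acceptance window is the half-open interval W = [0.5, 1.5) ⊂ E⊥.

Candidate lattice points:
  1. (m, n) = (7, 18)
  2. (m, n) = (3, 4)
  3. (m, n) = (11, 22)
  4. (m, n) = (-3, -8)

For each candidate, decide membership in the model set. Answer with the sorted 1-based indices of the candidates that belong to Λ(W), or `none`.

2

Numerically β ≈ 2.4142 and β' = −1/β ≈ -0.4142.
[1] lift (7,18): star map gives -0.4558; window check 0.5 ≤ -0.4558 < 1.5 is false → out
[2] lift (3,4): star map gives 1.3431; window check 0.5 ≤ 1.3431 < 1.5 is true → IN Λ
[3] lift (11,22): star map gives 1.8873; window check 0.5 ≤ 1.8873 < 1.5 is false → out
[4] lift (-3,-8): star map gives 0.3137; window check 0.5 ≤ 0.3137 < 1.5 is false → out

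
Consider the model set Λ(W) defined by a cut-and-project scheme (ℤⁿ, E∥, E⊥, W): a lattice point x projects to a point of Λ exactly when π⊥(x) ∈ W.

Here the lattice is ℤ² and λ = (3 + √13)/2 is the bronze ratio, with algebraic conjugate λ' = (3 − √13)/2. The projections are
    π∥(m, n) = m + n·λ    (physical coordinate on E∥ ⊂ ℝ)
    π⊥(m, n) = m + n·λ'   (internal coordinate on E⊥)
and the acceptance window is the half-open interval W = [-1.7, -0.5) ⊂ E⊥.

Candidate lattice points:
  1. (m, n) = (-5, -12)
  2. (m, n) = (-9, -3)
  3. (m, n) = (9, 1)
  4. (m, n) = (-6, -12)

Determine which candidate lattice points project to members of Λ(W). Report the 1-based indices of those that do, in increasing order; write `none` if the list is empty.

1

λ' = (3−√13)/2 ≈ -0.30278.
#1 (-5,-12): internal coord -5 + (-12)·λ' = -1.36669; -1.36669 ∈ [-1.7, -0.5) → IN Λ
#2 (-9,-3): internal coord -9 + (-3)·λ' = -8.09167; -8.09167 ∉ [-1.7, -0.5) → out
#3 (9,1): internal coord 9 + (1)·λ' = +8.69722; +8.69722 ∉ [-1.7, -0.5) → out
#4 (-6,-12): internal coord -6 + (-12)·λ' = -2.36669; -2.36669 ∉ [-1.7, -0.5) → out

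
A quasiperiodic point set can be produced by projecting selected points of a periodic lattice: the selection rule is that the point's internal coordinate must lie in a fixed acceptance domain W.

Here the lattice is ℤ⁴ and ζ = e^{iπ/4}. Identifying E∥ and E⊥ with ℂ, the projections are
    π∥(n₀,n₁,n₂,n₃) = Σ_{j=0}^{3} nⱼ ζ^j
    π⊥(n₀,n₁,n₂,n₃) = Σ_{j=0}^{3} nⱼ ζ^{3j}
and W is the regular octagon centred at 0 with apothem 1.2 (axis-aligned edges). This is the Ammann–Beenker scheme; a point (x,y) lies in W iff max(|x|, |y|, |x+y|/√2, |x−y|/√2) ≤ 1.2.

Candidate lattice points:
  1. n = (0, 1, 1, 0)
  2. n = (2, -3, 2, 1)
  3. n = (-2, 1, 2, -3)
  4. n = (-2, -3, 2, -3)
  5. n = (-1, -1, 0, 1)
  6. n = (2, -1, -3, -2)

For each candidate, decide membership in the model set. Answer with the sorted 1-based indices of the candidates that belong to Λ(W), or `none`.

1, 5

π⊥(n) = n₀ + n₁ζ³ + n₂ζ⁶ + n₃ζ⁹ where ζ = e^{iπ/4}.
candidate 1: n = (0, 1, 1, 0) → π⊥ ≈ (-0.707107, -0.292893); max(|x|,|y|,|x±y|/√2) = 0.707107 ≤ 1.2 ⇒ ∈ W
candidate 2: n = (2, -3, 2, 1) → π⊥ ≈ (+4.828427, -3.414214); max(|x|,|y|,|x±y|/√2) = 5.828427 > 1.2 ⇒ ∉ W
candidate 3: n = (-2, 1, 2, -3) → π⊥ ≈ (-4.828427, -3.414214); max(|x|,|y|,|x±y|/√2) = 5.828427 > 1.2 ⇒ ∉ W
candidate 4: n = (-2, -3, 2, -3) → π⊥ ≈ (-2.000000, -6.242641); max(|x|,|y|,|x±y|/√2) = 6.242641 > 1.2 ⇒ ∉ W
candidate 5: n = (-1, -1, 0, 1) → π⊥ ≈ (+0.414214, +0.000000); max(|x|,|y|,|x±y|/√2) = 0.414214 ≤ 1.2 ⇒ ∈ W
candidate 6: n = (2, -1, -3, -2) → π⊥ ≈ (+1.292893, +0.878680); max(|x|,|y|,|x±y|/√2) = 1.535534 > 1.2 ⇒ ∉ W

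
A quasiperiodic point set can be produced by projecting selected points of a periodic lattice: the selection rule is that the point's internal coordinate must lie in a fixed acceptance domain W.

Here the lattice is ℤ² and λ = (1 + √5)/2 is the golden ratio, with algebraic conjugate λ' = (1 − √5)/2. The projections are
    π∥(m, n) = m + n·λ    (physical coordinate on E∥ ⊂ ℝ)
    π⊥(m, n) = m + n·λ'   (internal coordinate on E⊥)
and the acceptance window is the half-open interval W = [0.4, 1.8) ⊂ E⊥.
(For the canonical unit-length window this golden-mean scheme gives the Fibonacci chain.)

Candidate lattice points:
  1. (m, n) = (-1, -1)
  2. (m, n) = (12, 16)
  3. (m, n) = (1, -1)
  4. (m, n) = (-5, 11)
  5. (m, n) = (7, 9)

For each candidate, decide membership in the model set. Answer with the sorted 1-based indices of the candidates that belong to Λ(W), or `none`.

3, 5

Numerically λ ≈ 1.61803 and λ' = −1/λ ≈ -0.61803.
[1] lift (-1,-1): star map gives -0.38197; window check 0.4 ≤ -0.38197 < 1.8 is false → out
[2] lift (12,16): star map gives 2.11146; window check 0.4 ≤ 2.11146 < 1.8 is false → out
[3] lift (1,-1): star map gives 1.61803; window check 0.4 ≤ 1.61803 < 1.8 is true → IN Λ
[4] lift (-5,11): star map gives -11.79837; window check 0.4 ≤ -11.79837 < 1.8 is false → out
[5] lift (7,9): star map gives 1.43769; window check 0.4 ≤ 1.43769 < 1.8 is true → IN Λ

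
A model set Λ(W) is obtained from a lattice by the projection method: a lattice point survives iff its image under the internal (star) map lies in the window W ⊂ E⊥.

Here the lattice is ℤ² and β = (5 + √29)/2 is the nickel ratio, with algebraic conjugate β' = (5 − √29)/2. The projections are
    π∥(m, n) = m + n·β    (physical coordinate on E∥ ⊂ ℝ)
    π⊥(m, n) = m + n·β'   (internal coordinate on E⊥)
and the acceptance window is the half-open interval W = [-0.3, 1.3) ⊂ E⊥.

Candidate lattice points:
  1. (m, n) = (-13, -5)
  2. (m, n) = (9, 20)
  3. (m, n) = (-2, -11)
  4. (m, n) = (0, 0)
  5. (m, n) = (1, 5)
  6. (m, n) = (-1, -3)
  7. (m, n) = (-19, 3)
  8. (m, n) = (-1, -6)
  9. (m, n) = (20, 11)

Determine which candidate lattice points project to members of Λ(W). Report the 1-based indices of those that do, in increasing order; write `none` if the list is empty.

Numerically β ≈ 5.192582 and β' = −1/β ≈ -0.192582.
[1] lift (-13,-5): star map gives -12.037088; window check -0.3 ≤ -12.037088 < 1.3 is false → out
[2] lift (9,20): star map gives 5.148352; window check -0.3 ≤ 5.148352 < 1.3 is false → out
[3] lift (-2,-11): star map gives 0.118406; window check -0.3 ≤ 0.118406 < 1.3 is true → IN Λ
[4] lift (0,0): star map gives 0.000000; window check -0.3 ≤ 0.000000 < 1.3 is true → IN Λ
[5] lift (1,5): star map gives 0.037088; window check -0.3 ≤ 0.037088 < 1.3 is true → IN Λ
[6] lift (-1,-3): star map gives -0.422253; window check -0.3 ≤ -0.422253 < 1.3 is false → out
[7] lift (-19,3): star map gives -19.577747; window check -0.3 ≤ -19.577747 < 1.3 is false → out
[8] lift (-1,-6): star map gives 0.155494; window check -0.3 ≤ 0.155494 < 1.3 is true → IN Λ
[9] lift (20,11): star map gives 17.881594; window check -0.3 ≤ 17.881594 < 1.3 is false → out

3, 4, 5, 8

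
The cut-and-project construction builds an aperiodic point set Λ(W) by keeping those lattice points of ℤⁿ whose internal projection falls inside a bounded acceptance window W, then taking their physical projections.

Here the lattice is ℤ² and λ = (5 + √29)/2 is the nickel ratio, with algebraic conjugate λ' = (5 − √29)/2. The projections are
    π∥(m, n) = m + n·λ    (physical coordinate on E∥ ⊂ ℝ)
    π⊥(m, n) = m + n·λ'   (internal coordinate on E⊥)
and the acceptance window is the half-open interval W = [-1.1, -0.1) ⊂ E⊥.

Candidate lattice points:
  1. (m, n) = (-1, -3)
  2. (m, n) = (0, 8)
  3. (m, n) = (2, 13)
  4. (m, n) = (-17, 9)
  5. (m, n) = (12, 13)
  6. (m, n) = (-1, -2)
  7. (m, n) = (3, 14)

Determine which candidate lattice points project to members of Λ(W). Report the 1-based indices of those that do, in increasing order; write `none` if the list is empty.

1, 3, 6

Compute λ' = (5−√29)/2 = -0.19258, so π⊥(m,n) = m -0.19258·n.
#1 (-1,-3): internal coord -1 + (-3)·λ' = -0.42225; -0.42225 ∈ [-1.1, -0.1) → IN Λ
#2 (0,8): internal coord 0 + (8)·λ' = -1.54066; -1.54066 ∉ [-1.1, -0.1) → out
#3 (2,13): internal coord 2 + (13)·λ' = -0.50357; -0.50357 ∈ [-1.1, -0.1) → IN Λ
#4 (-17,9): internal coord -17 + (9)·λ' = -18.73324; -18.73324 ∉ [-1.1, -0.1) → out
#5 (12,13): internal coord 12 + (13)·λ' = +9.49643; +9.49643 ∉ [-1.1, -0.1) → out
#6 (-1,-2): internal coord -1 + (-2)·λ' = -0.61484; -0.61484 ∈ [-1.1, -0.1) → IN Λ
#7 (3,14): internal coord 3 + (14)·λ' = +0.30385; +0.30385 ∉ [-1.1, -0.1) → out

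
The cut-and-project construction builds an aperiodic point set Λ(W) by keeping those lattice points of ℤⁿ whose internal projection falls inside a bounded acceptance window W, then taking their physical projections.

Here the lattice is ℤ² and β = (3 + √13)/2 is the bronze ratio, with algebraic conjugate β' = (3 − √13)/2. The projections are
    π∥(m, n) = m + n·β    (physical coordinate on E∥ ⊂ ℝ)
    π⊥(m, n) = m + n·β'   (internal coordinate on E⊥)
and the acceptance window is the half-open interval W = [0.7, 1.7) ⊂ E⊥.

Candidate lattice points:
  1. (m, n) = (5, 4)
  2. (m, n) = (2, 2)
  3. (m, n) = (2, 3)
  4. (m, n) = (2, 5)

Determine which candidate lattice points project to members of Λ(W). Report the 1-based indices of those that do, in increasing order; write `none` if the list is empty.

Numerically β ≈ 3.3028 and β' = −1/β ≈ -0.3028.
[1] lift (5,4): star map gives 3.7889; window check 0.7 ≤ 3.7889 < 1.7 is false → out
[2] lift (2,2): star map gives 1.3944; window check 0.7 ≤ 1.3944 < 1.7 is true → IN Λ
[3] lift (2,3): star map gives 1.0917; window check 0.7 ≤ 1.0917 < 1.7 is true → IN Λ
[4] lift (2,5): star map gives 0.4861; window check 0.7 ≤ 0.4861 < 1.7 is false → out

2, 3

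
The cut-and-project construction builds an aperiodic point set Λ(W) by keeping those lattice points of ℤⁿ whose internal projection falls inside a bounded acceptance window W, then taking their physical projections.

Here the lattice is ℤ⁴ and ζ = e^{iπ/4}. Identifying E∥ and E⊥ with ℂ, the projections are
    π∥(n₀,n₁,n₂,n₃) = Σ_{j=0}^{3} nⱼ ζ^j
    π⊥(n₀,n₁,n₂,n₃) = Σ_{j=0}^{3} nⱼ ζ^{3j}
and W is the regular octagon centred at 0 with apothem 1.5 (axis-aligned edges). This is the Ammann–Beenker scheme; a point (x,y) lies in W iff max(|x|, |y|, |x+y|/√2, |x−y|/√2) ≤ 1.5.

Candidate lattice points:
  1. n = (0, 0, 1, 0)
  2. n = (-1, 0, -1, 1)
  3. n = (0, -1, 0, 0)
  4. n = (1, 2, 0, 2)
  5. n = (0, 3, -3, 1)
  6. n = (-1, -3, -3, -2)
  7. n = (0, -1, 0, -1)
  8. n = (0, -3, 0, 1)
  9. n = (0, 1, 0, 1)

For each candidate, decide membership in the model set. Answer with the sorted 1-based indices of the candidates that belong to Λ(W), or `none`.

1, 3, 6, 7, 9

π⊥(n) = n₀ + n₁ζ³ + n₂ζ⁶ + n₃ζ⁹ where ζ = e^{iπ/4}.
#1 (0, 0, 1, 0): internal (0.0000, -1.0000); octagon support 1.0000 vs apothem 1.5 → ∈ W
#2 (-1, 0, -1, 1): internal (-0.2929, 1.7071); octagon support 1.7071 vs apothem 1.5 → ∉ W
#3 (0, -1, 0, 0): internal (0.7071, -0.7071); octagon support 1.0000 vs apothem 1.5 → ∈ W
#4 (1, 2, 0, 2): internal (1.0000, 2.8284); octagon support 2.8284 vs apothem 1.5 → ∉ W
#5 (0, 3, -3, 1): internal (-1.4142, 5.8284); octagon support 5.8284 vs apothem 1.5 → ∉ W
#6 (-1, -3, -3, -2): internal (-0.2929, -0.5355); octagon support 0.5858 vs apothem 1.5 → ∈ W
#7 (0, -1, 0, -1): internal (0.0000, -1.4142); octagon support 1.4142 vs apothem 1.5 → ∈ W
#8 (0, -3, 0, 1): internal (2.8284, -1.4142); octagon support 3.0000 vs apothem 1.5 → ∉ W
#9 (0, 1, 0, 1): internal (0.0000, 1.4142); octagon support 1.4142 vs apothem 1.5 → ∈ W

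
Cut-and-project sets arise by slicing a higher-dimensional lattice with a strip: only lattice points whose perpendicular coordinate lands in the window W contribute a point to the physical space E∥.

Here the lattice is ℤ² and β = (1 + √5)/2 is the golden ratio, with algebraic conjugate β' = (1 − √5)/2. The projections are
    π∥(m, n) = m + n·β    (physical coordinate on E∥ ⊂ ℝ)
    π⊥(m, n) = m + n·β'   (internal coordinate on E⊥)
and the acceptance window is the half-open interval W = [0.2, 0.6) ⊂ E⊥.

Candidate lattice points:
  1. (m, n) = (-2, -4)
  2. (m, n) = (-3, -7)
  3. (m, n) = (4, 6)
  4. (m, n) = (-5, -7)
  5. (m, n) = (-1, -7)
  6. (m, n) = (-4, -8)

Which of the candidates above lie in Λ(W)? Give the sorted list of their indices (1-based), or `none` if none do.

1, 3

Compute β' = (1−√5)/2 = -0.6180, so π⊥(m,n) = m -0.6180·n.
[1] lift (-2,-4): star map gives 0.4721; window check 0.2 ≤ 0.4721 < 0.6 is true → IN Λ
[2] lift (-3,-7): star map gives 1.3262; window check 0.2 ≤ 1.3262 < 0.6 is false → out
[3] lift (4,6): star map gives 0.2918; window check 0.2 ≤ 0.2918 < 0.6 is true → IN Λ
[4] lift (-5,-7): star map gives -0.6738; window check 0.2 ≤ -0.6738 < 0.6 is false → out
[5] lift (-1,-7): star map gives 3.3262; window check 0.2 ≤ 3.3262 < 0.6 is false → out
[6] lift (-4,-8): star map gives 0.9443; window check 0.2 ≤ 0.9443 < 0.6 is false → out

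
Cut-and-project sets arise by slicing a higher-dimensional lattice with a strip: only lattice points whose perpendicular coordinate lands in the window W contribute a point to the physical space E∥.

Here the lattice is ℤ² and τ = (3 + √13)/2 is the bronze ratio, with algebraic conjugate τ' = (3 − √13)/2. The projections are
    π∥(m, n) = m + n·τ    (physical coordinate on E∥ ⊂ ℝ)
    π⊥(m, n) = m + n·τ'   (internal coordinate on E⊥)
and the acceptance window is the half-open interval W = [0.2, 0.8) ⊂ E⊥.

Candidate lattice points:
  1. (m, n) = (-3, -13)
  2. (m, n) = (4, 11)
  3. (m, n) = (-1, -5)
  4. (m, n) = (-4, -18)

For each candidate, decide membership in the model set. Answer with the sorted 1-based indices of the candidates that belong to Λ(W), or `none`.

2, 3

Numerically τ ≈ 3.302776 and τ' = −1/τ ≈ -0.302776.
candidate 1: (m,n)=(-3,-13) → π∥ = -3-13·τ ≈ -45.936083, π⊥ = -3-13·τ' ≈ 0.936083 ∉ [0.2, 0.8) ⇒ out
candidate 2: (m,n)=(4,11) → π∥ = 4+11·τ ≈ 40.330532, π⊥ = 4+11·τ' ≈ 0.669468 ∈ [0.2, 0.8) ⇒ IN Λ
candidate 3: (m,n)=(-1,-5) → π∥ = -1-5·τ ≈ -17.513878, π⊥ = -1-5·τ' ≈ 0.513878 ∈ [0.2, 0.8) ⇒ IN Λ
candidate 4: (m,n)=(-4,-18) → π∥ = -4-18·τ ≈ -63.449961, π⊥ = -4-18·τ' ≈ 1.449961 ∉ [0.2, 0.8) ⇒ out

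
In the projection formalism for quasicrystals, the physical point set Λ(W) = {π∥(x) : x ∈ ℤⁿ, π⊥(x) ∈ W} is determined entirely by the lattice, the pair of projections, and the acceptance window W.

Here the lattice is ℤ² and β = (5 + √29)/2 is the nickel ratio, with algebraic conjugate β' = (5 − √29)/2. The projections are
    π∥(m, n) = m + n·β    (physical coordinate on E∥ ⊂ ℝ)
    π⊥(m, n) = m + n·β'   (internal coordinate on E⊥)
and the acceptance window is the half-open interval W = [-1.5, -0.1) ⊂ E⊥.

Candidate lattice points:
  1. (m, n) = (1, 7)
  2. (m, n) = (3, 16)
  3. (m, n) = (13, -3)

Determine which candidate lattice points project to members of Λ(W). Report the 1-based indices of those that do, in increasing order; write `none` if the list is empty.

1

Numerically β ≈ 5.1926 and β' = −1/β ≈ -0.1926.
[1] lift (1,7): star map gives -0.3481; window check -1.5 ≤ -0.3481 < -0.1 is true → IN Λ
[2] lift (3,16): star map gives -0.0813; window check -1.5 ≤ -0.0813 < -0.1 is false → out
[3] lift (13,-3): star map gives 13.5777; window check -1.5 ≤ 13.5777 < -0.1 is false → out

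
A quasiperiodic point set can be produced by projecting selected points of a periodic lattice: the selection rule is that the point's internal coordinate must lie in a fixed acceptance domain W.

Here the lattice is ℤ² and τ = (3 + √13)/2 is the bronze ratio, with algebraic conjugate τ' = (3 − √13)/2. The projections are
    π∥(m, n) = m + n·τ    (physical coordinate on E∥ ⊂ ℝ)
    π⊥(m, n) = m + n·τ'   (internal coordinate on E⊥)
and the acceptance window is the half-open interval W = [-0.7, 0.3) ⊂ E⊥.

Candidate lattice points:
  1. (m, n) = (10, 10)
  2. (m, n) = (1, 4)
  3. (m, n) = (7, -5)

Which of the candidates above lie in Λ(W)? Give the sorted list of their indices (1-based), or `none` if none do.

2

τ' = (3−√13)/2 ≈ -0.30278.
#1 (10,10): internal coord 10 + (10)·τ' = +6.97224; +6.97224 ∉ [-0.7, 0.3) → out
#2 (1,4): internal coord 1 + (4)·τ' = -0.21110; -0.21110 ∈ [-0.7, 0.3) → IN Λ
#3 (7,-5): internal coord 7 + (-5)·τ' = +8.51388; +8.51388 ∉ [-0.7, 0.3) → out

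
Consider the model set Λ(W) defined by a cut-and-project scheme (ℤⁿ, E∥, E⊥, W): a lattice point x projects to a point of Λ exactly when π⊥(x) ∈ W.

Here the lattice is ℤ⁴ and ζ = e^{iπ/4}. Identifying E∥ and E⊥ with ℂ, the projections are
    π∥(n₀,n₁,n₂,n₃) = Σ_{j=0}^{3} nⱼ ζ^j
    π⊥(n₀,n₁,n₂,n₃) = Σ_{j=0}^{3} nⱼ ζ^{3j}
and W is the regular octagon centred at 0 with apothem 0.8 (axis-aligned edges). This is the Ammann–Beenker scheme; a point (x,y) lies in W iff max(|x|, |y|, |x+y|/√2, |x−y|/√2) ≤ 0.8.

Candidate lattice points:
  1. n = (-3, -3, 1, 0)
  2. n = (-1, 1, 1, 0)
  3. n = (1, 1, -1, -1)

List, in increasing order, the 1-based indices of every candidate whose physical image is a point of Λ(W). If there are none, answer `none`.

none

π⊥(n) = n₀ + n₁ζ³ + n₂ζ⁶ + n₃ζ⁹ where ζ = e^{iπ/4}.
candidate 1: n = (-3, -3, 1, 0) → π⊥ ≈ (-0.8787, -3.1213); max(|x|,|y|,|x±y|/√2) = 3.1213 > 0.8 ⇒ ∉ W
candidate 2: n = (-1, 1, 1, 0) → π⊥ ≈ (-1.7071, -0.2929); max(|x|,|y|,|x±y|/√2) = 1.7071 > 0.8 ⇒ ∉ W
candidate 3: n = (1, 1, -1, -1) → π⊥ ≈ (-0.4142, +1.0000); max(|x|,|y|,|x±y|/√2) = 1.0000 > 0.8 ⇒ ∉ W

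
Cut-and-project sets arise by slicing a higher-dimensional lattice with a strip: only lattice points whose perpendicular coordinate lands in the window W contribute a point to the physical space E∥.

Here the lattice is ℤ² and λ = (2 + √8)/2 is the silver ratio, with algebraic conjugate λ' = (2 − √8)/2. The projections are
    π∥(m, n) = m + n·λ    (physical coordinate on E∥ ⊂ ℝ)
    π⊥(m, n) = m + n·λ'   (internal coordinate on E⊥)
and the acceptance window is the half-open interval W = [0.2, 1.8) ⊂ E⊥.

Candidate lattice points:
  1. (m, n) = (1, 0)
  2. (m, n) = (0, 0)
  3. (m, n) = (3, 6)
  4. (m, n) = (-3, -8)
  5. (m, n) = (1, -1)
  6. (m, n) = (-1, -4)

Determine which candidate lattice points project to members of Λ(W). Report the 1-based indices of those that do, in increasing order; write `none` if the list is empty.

Numerically λ ≈ 2.4142 and λ' = −1/λ ≈ -0.4142.
candidate 1: (m,n)=(1,0) → π∥ = 1+0·λ ≈ 1.0000, π⊥ = 1+0·λ' ≈ 1.0000 ∈ [0.2, 1.8) ⇒ IN Λ
candidate 2: (m,n)=(0,0) → π∥ = 0+0·λ ≈ 0.0000, π⊥ = 0+0·λ' ≈ 0.0000 ∉ [0.2, 1.8) ⇒ out
candidate 3: (m,n)=(3,6) → π∥ = 3+6·λ ≈ 17.4853, π⊥ = 3+6·λ' ≈ 0.5147 ∈ [0.2, 1.8) ⇒ IN Λ
candidate 4: (m,n)=(-3,-8) → π∥ = -3-8·λ ≈ -22.3137, π⊥ = -3-8·λ' ≈ 0.3137 ∈ [0.2, 1.8) ⇒ IN Λ
candidate 5: (m,n)=(1,-1) → π∥ = 1-1·λ ≈ -1.4142, π⊥ = 1-1·λ' ≈ 1.4142 ∈ [0.2, 1.8) ⇒ IN Λ
candidate 6: (m,n)=(-1,-4) → π∥ = -1-4·λ ≈ -10.6569, π⊥ = -1-4·λ' ≈ 0.6569 ∈ [0.2, 1.8) ⇒ IN Λ

1, 3, 4, 5, 6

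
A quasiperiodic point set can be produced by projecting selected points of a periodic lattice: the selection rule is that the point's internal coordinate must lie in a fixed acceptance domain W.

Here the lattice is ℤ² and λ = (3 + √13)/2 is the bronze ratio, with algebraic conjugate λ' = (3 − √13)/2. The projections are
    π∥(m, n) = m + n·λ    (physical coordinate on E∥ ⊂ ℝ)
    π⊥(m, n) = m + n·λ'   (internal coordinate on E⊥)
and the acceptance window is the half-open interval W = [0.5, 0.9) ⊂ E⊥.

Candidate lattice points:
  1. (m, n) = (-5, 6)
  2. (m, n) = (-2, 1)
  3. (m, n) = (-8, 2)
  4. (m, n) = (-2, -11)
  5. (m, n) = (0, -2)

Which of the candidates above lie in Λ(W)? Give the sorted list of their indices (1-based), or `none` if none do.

5

Compute λ' = (3−√13)/2 = -0.30278, so π⊥(m,n) = m -0.30278·n.
[1] lift (-5,6): star map gives -6.81665; window check 0.5 ≤ -6.81665 < 0.9 is false → out
[2] lift (-2,1): star map gives -2.30278; window check 0.5 ≤ -2.30278 < 0.9 is false → out
[3] lift (-8,2): star map gives -8.60555; window check 0.5 ≤ -8.60555 < 0.9 is false → out
[4] lift (-2,-11): star map gives 1.33053; window check 0.5 ≤ 1.33053 < 0.9 is false → out
[5] lift (0,-2): star map gives 0.60555; window check 0.5 ≤ 0.60555 < 0.9 is true → IN Λ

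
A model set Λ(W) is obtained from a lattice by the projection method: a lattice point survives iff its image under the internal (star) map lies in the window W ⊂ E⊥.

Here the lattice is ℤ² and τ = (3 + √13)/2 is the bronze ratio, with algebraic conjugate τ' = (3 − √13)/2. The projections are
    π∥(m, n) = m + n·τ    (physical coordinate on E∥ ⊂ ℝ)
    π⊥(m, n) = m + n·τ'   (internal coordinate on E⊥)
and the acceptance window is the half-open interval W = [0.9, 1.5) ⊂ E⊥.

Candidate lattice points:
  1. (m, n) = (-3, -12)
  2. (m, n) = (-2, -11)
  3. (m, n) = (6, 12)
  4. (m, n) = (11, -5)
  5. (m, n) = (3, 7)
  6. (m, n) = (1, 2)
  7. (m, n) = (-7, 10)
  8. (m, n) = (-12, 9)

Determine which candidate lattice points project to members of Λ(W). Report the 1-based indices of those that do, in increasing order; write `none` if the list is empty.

2

Compute τ' = (3−√13)/2 = -0.302776, so π⊥(m,n) = m -0.302776·n.
candidate 1: (m,n)=(-3,-12) → π∥ = -3-12·τ ≈ -42.633308, π⊥ = -3-12·τ' ≈ 0.633308 ∉ [0.9, 1.5) ⇒ out
candidate 2: (m,n)=(-2,-11) → π∥ = -2-11·τ ≈ -38.330532, π⊥ = -2-11·τ' ≈ 1.330532 ∈ [0.9, 1.5) ⇒ IN Λ
candidate 3: (m,n)=(6,12) → π∥ = 6+12·τ ≈ 45.633308, π⊥ = 6+12·τ' ≈ 2.366692 ∉ [0.9, 1.5) ⇒ out
candidate 4: (m,n)=(11,-5) → π∥ = 11-5·τ ≈ -5.513878, π⊥ = 11-5·τ' ≈ 12.513878 ∉ [0.9, 1.5) ⇒ out
candidate 5: (m,n)=(3,7) → π∥ = 3+7·τ ≈ 26.119429, π⊥ = 3+7·τ' ≈ 0.880571 ∉ [0.9, 1.5) ⇒ out
candidate 6: (m,n)=(1,2) → π∥ = 1+2·τ ≈ 7.605551, π⊥ = 1+2·τ' ≈ 0.394449 ∉ [0.9, 1.5) ⇒ out
candidate 7: (m,n)=(-7,10) → π∥ = -7+10·τ ≈ 26.027756, π⊥ = -7+10·τ' ≈ -10.027756 ∉ [0.9, 1.5) ⇒ out
candidate 8: (m,n)=(-12,9) → π∥ = -12+9·τ ≈ 17.724981, π⊥ = -12+9·τ' ≈ -14.724981 ∉ [0.9, 1.5) ⇒ out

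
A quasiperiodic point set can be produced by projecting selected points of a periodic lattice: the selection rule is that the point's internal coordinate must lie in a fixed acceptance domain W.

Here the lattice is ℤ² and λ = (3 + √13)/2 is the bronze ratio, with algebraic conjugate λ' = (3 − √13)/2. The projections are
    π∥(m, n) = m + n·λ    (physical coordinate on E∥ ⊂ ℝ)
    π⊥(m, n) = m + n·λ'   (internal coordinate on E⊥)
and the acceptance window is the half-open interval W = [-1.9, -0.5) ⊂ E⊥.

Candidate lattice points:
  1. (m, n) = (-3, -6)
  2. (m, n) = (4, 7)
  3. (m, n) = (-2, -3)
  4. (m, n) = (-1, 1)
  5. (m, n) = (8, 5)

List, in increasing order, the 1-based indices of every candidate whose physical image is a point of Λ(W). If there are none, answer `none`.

1, 3, 4

λ' = (3−√13)/2 ≈ -0.3028.
candidate 1: (m,n)=(-3,-6) → π∥ = -3-6·λ ≈ -22.8167, π⊥ = -3-6·λ' ≈ -1.1833 ∈ [-1.9, -0.5) ⇒ IN Λ
candidate 2: (m,n)=(4,7) → π∥ = 4+7·λ ≈ 27.1194, π⊥ = 4+7·λ' ≈ 1.8806 ∉ [-1.9, -0.5) ⇒ out
candidate 3: (m,n)=(-2,-3) → π∥ = -2-3·λ ≈ -11.9083, π⊥ = -2-3·λ' ≈ -1.0917 ∈ [-1.9, -0.5) ⇒ IN Λ
candidate 4: (m,n)=(-1,1) → π∥ = -1+1·λ ≈ 2.3028, π⊥ = -1+1·λ' ≈ -1.3028 ∈ [-1.9, -0.5) ⇒ IN Λ
candidate 5: (m,n)=(8,5) → π∥ = 8+5·λ ≈ 24.5139, π⊥ = 8+5·λ' ≈ 6.4861 ∉ [-1.9, -0.5) ⇒ out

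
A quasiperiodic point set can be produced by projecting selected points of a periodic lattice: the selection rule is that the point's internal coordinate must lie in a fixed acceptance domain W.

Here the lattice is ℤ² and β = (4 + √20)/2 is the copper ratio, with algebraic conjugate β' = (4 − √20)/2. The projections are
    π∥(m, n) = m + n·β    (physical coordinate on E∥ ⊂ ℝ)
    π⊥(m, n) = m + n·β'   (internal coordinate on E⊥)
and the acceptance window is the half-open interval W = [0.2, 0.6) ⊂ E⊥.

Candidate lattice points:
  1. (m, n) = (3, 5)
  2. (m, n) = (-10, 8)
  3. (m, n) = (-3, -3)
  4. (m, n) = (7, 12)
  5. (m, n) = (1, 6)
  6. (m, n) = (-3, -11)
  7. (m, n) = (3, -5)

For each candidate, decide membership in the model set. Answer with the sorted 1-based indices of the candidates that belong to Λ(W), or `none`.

none

Numerically β ≈ 4.23607 and β' = −1/β ≈ -0.23607.
[1] lift (3,5): star map gives 1.81966; window check 0.2 ≤ 1.81966 < 0.6 is false → out
[2] lift (-10,8): star map gives -11.88854; window check 0.2 ≤ -11.88854 < 0.6 is false → out
[3] lift (-3,-3): star map gives -2.29180; window check 0.2 ≤ -2.29180 < 0.6 is false → out
[4] lift (7,12): star map gives 4.16718; window check 0.2 ≤ 4.16718 < 0.6 is false → out
[5] lift (1,6): star map gives -0.41641; window check 0.2 ≤ -0.41641 < 0.6 is false → out
[6] lift (-3,-11): star map gives -0.40325; window check 0.2 ≤ -0.40325 < 0.6 is false → out
[7] lift (3,-5): star map gives 4.18034; window check 0.2 ≤ 4.18034 < 0.6 is false → out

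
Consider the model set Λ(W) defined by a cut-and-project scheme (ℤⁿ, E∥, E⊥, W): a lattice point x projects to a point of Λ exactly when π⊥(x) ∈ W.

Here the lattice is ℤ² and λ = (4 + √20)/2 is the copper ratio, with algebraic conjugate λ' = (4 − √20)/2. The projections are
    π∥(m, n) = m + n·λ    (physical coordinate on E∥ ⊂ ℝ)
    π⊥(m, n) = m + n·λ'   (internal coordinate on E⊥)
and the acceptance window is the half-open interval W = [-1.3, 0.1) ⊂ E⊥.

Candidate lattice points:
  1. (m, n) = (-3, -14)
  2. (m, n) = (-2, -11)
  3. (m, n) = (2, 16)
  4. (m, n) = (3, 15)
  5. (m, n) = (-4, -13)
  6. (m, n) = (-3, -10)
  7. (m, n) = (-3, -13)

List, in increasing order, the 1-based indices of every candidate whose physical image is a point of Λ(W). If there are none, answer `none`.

λ' = (4−√20)/2 ≈ -0.23607.
#1 (-3,-14): internal coord -3 + (-14)·λ' = +0.30495; +0.30495 ∉ [-1.3, 0.1) → out
#2 (-2,-11): internal coord -2 + (-11)·λ' = +0.59675; +0.59675 ∉ [-1.3, 0.1) → out
#3 (2,16): internal coord 2 + (16)·λ' = -1.77709; -1.77709 ∉ [-1.3, 0.1) → out
#4 (3,15): internal coord 3 + (15)·λ' = -0.54102; -0.54102 ∈ [-1.3, 0.1) → IN Λ
#5 (-4,-13): internal coord -4 + (-13)·λ' = -0.93112; -0.93112 ∈ [-1.3, 0.1) → IN Λ
#6 (-3,-10): internal coord -3 + (-10)·λ' = -0.63932; -0.63932 ∈ [-1.3, 0.1) → IN Λ
#7 (-3,-13): internal coord -3 + (-13)·λ' = +0.06888; +0.06888 ∈ [-1.3, 0.1) → IN Λ

4, 5, 6, 7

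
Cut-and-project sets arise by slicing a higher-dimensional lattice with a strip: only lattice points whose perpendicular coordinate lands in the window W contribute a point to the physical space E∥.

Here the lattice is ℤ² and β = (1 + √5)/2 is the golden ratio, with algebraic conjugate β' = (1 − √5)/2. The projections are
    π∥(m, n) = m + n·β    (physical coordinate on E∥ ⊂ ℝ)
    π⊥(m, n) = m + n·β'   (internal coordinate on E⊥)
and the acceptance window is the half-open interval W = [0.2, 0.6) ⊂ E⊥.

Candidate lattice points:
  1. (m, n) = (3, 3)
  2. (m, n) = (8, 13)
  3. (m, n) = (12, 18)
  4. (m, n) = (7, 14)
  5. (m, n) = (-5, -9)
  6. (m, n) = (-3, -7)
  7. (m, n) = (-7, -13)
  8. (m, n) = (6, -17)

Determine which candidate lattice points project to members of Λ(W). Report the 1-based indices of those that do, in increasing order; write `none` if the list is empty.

Numerically β ≈ 1.61803 and β' = −1/β ≈ -0.61803.
candidate 1: (m,n)=(3,3) → π∥ = 3+3·β ≈ 7.85410, π⊥ = 3+3·β' ≈ 1.14590 ∉ [0.2, 0.6) ⇒ out
candidate 2: (m,n)=(8,13) → π∥ = 8+13·β ≈ 29.03444, π⊥ = 8+13·β' ≈ -0.03444 ∉ [0.2, 0.6) ⇒ out
candidate 3: (m,n)=(12,18) → π∥ = 12+18·β ≈ 41.12461, π⊥ = 12+18·β' ≈ 0.87539 ∉ [0.2, 0.6) ⇒ out
candidate 4: (m,n)=(7,14) → π∥ = 7+14·β ≈ 29.65248, π⊥ = 7+14·β' ≈ -1.65248 ∉ [0.2, 0.6) ⇒ out
candidate 5: (m,n)=(-5,-9) → π∥ = -5-9·β ≈ -19.56231, π⊥ = -5-9·β' ≈ 0.56231 ∈ [0.2, 0.6) ⇒ IN Λ
candidate 6: (m,n)=(-3,-7) → π∥ = -3-7·β ≈ -14.32624, π⊥ = -3-7·β' ≈ 1.32624 ∉ [0.2, 0.6) ⇒ out
candidate 7: (m,n)=(-7,-13) → π∥ = -7-13·β ≈ -28.03444, π⊥ = -7-13·β' ≈ 1.03444 ∉ [0.2, 0.6) ⇒ out
candidate 8: (m,n)=(6,-17) → π∥ = 6-17·β ≈ -21.50658, π⊥ = 6-17·β' ≈ 16.50658 ∉ [0.2, 0.6) ⇒ out

5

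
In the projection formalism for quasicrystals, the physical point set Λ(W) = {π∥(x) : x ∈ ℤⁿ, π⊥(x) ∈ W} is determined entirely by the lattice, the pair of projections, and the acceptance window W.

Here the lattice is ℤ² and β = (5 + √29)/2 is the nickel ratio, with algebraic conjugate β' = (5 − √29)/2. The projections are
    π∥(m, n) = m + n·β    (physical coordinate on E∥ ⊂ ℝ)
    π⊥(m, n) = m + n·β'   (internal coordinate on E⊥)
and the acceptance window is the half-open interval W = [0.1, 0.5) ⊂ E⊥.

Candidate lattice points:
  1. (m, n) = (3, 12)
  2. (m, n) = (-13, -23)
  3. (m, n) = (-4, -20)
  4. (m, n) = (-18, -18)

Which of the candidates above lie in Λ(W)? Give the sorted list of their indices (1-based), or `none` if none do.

Numerically β ≈ 5.192582 and β' = −1/β ≈ -0.192582.
candidate 1: (m,n)=(3,12) → π∥ = 3+12·β ≈ 65.310989, π⊥ = 3+12·β' ≈ 0.689011 ∉ [0.1, 0.5) ⇒ out
candidate 2: (m,n)=(-13,-23) → π∥ = -13-23·β ≈ -132.429395, π⊥ = -13-23·β' ≈ -8.570605 ∉ [0.1, 0.5) ⇒ out
candidate 3: (m,n)=(-4,-20) → π∥ = -4-20·β ≈ -107.851648, π⊥ = -4-20·β' ≈ -0.148352 ∉ [0.1, 0.5) ⇒ out
candidate 4: (m,n)=(-18,-18) → π∥ = -18-18·β ≈ -111.466483, π⊥ = -18-18·β' ≈ -14.533517 ∉ [0.1, 0.5) ⇒ out

none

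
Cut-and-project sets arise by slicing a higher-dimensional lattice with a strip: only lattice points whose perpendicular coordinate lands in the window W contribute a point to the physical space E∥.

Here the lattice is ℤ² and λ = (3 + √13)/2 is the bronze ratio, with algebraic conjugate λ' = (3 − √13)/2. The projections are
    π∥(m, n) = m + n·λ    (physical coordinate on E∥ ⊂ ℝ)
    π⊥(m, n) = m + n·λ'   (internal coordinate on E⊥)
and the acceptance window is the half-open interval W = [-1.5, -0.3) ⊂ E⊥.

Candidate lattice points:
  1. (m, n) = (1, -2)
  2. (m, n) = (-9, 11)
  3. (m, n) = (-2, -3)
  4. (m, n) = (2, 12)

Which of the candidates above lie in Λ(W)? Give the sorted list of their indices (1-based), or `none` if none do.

Numerically λ ≈ 3.3028 and λ' = −1/λ ≈ -0.3028.
#1 (1,-2): internal coord 1 + (-2)·λ' = +1.6056; +1.6056 ∉ [-1.5, -0.3) → out
#2 (-9,11): internal coord -9 + (11)·λ' = -12.3305; -12.3305 ∉ [-1.5, -0.3) → out
#3 (-2,-3): internal coord -2 + (-3)·λ' = -1.0917; -1.0917 ∈ [-1.5, -0.3) → IN Λ
#4 (2,12): internal coord 2 + (12)·λ' = -1.6333; -1.6333 ∉ [-1.5, -0.3) → out

3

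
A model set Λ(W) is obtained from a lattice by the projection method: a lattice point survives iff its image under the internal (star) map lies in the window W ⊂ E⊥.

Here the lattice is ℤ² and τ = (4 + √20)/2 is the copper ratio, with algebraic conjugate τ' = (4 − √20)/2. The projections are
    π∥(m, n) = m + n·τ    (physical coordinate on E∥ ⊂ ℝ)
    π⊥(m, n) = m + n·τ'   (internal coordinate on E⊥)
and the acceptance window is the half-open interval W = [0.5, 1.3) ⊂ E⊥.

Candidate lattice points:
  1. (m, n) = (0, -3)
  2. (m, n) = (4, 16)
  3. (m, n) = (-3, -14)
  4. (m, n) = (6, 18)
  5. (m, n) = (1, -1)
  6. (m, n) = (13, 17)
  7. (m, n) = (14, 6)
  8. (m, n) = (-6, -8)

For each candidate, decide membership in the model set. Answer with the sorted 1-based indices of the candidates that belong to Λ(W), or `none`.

1, 5

Compute τ' = (4−√20)/2 = -0.23607, so π⊥(m,n) = m -0.23607·n.
[1] lift (0,-3): star map gives 0.70820; window check 0.5 ≤ 0.70820 < 1.3 is true → IN Λ
[2] lift (4,16): star map gives 0.22291; window check 0.5 ≤ 0.22291 < 1.3 is false → out
[3] lift (-3,-14): star map gives 0.30495; window check 0.5 ≤ 0.30495 < 1.3 is false → out
[4] lift (6,18): star map gives 1.75078; window check 0.5 ≤ 1.75078 < 1.3 is false → out
[5] lift (1,-1): star map gives 1.23607; window check 0.5 ≤ 1.23607 < 1.3 is true → IN Λ
[6] lift (13,17): star map gives 8.98684; window check 0.5 ≤ 8.98684 < 1.3 is false → out
[7] lift (14,6): star map gives 12.58359; window check 0.5 ≤ 12.58359 < 1.3 is false → out
[8] lift (-6,-8): star map gives -4.11146; window check 0.5 ≤ -4.11146 < 1.3 is false → out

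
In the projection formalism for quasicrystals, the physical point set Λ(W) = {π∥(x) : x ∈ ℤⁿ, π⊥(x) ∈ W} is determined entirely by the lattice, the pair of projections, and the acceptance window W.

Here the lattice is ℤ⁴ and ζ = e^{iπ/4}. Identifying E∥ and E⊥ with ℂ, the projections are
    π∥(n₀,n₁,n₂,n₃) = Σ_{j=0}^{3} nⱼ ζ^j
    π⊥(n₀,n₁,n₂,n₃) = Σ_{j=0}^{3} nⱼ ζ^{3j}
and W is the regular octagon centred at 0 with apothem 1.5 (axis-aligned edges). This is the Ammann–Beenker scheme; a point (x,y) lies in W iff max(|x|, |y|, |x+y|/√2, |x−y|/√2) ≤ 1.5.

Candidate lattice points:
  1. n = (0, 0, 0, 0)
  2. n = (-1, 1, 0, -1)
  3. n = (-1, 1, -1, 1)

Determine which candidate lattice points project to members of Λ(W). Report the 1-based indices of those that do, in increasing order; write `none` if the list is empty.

Internal map: ζ^{3j} for j=0..3 gives (1,0), (−√2/2,√2/2), (0,−1), (√2/2,√2/2).
candidate 1: n = (0, 0, 0, 0) → π⊥ ≈ (+0.00000, +0.00000); max(|x|,|y|,|x±y|/√2) = 0.00000 ≤ 1.5 ⇒ ∈ W
candidate 2: n = (-1, 1, 0, -1) → π⊥ ≈ (-2.41421, +0.00000); max(|x|,|y|,|x±y|/√2) = 2.41421 > 1.5 ⇒ ∉ W
candidate 3: n = (-1, 1, -1, 1) → π⊥ ≈ (-1.00000, +2.41421); max(|x|,|y|,|x±y|/√2) = 2.41421 > 1.5 ⇒ ∉ W

1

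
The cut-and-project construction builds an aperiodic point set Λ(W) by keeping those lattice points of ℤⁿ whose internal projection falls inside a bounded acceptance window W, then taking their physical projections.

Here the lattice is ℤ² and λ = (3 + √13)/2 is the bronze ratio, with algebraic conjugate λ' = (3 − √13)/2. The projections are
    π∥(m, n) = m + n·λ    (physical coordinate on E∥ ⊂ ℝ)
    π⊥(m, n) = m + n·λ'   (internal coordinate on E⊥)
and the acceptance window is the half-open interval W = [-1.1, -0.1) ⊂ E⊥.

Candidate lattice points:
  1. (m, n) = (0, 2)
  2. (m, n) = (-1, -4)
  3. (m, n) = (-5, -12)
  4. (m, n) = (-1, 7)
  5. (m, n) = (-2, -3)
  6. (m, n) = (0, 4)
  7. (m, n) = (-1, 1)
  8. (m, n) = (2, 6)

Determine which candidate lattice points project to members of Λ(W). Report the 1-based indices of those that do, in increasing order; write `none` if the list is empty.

λ' = (3−√13)/2 ≈ -0.3028.
candidate 1: (m,n)=(0,2) → π∥ = 0+2·λ ≈ 6.6056, π⊥ = 0+2·λ' ≈ -0.6056 ∈ [-1.1, -0.1) ⇒ IN Λ
candidate 2: (m,n)=(-1,-4) → π∥ = -1-4·λ ≈ -14.2111, π⊥ = -1-4·λ' ≈ 0.2111 ∉ [-1.1, -0.1) ⇒ out
candidate 3: (m,n)=(-5,-12) → π∥ = -5-12·λ ≈ -44.6333, π⊥ = -5-12·λ' ≈ -1.3667 ∉ [-1.1, -0.1) ⇒ out
candidate 4: (m,n)=(-1,7) → π∥ = -1+7·λ ≈ 22.1194, π⊥ = -1+7·λ' ≈ -3.1194 ∉ [-1.1, -0.1) ⇒ out
candidate 5: (m,n)=(-2,-3) → π∥ = -2-3·λ ≈ -11.9083, π⊥ = -2-3·λ' ≈ -1.0917 ∈ [-1.1, -0.1) ⇒ IN Λ
candidate 6: (m,n)=(0,4) → π∥ = 0+4·λ ≈ 13.2111, π⊥ = 0+4·λ' ≈ -1.2111 ∉ [-1.1, -0.1) ⇒ out
candidate 7: (m,n)=(-1,1) → π∥ = -1+1·λ ≈ 2.3028, π⊥ = -1+1·λ' ≈ -1.3028 ∉ [-1.1, -0.1) ⇒ out
candidate 8: (m,n)=(2,6) → π∥ = 2+6·λ ≈ 21.8167, π⊥ = 2+6·λ' ≈ 0.1833 ∉ [-1.1, -0.1) ⇒ out

1, 5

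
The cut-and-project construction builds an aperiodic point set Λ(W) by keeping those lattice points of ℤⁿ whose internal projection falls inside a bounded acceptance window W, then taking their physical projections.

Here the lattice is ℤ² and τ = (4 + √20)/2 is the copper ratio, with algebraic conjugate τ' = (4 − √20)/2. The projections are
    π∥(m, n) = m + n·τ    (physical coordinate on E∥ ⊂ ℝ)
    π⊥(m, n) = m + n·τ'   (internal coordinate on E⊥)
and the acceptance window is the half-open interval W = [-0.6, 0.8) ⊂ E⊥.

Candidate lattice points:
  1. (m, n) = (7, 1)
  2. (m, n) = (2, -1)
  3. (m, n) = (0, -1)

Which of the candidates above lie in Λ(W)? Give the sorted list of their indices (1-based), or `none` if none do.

Compute τ' = (4−√20)/2 = -0.236068, so π⊥(m,n) = m -0.236068·n.
#1 (7,1): internal coord 7 + (1)·τ' = +6.763932; +6.763932 ∉ [-0.6, 0.8) → out
#2 (2,-1): internal coord 2 + (-1)·τ' = +2.236068; +2.236068 ∉ [-0.6, 0.8) → out
#3 (0,-1): internal coord 0 + (-1)·τ' = +0.236068; +0.236068 ∈ [-0.6, 0.8) → IN Λ

3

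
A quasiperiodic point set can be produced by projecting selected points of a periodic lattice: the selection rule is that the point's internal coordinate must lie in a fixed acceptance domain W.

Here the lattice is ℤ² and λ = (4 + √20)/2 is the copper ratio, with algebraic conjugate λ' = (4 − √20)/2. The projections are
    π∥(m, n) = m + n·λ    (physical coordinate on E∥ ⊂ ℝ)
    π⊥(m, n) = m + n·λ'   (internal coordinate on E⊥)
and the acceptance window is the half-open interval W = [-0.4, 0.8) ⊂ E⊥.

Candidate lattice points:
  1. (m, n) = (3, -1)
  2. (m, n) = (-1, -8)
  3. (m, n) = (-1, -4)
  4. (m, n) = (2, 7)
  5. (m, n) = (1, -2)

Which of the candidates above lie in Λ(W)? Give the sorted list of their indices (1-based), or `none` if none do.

Compute λ' = (4−√20)/2 = -0.23607, so π⊥(m,n) = m -0.23607·n.
candidate 1: (m,n)=(3,-1) → π∥ = 3-1·λ ≈ -1.23607, π⊥ = 3-1·λ' ≈ 3.23607 ∉ [-0.4, 0.8) ⇒ out
candidate 2: (m,n)=(-1,-8) → π∥ = -1-8·λ ≈ -34.88854, π⊥ = -1-8·λ' ≈ 0.88854 ∉ [-0.4, 0.8) ⇒ out
candidate 3: (m,n)=(-1,-4) → π∥ = -1-4·λ ≈ -17.94427, π⊥ = -1-4·λ' ≈ -0.05573 ∈ [-0.4, 0.8) ⇒ IN Λ
candidate 4: (m,n)=(2,7) → π∥ = 2+7·λ ≈ 31.65248, π⊥ = 2+7·λ' ≈ 0.34752 ∈ [-0.4, 0.8) ⇒ IN Λ
candidate 5: (m,n)=(1,-2) → π∥ = 1-2·λ ≈ -7.47214, π⊥ = 1-2·λ' ≈ 1.47214 ∉ [-0.4, 0.8) ⇒ out

3, 4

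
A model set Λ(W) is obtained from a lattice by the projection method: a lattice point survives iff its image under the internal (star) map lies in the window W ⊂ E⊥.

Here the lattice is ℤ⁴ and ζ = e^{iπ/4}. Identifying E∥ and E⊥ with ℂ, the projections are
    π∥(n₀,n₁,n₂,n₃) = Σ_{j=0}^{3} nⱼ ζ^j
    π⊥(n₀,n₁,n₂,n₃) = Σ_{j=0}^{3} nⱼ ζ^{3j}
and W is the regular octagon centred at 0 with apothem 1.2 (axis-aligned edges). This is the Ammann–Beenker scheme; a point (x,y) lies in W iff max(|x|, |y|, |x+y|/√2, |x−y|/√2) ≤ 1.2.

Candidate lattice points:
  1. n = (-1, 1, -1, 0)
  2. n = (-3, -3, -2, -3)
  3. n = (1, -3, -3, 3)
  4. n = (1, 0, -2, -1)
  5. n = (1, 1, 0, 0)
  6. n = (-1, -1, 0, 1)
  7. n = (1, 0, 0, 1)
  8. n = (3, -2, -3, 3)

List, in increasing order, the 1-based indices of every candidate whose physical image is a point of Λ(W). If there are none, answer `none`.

With ζ = e^{iπ/4} the internal vectors are ζ^0,ζ^3,ζ^6,ζ^9.
#1 (-1, 1, -1, 0): internal (-1.7071, 1.7071); octagon support 2.4142 vs apothem 1.2 → ∉ W
#2 (-3, -3, -2, -3): internal (-3.0000, -2.2426); octagon support 3.7071 vs apothem 1.2 → ∉ W
#3 (1, -3, -3, 3): internal (5.2426, 3.0000); octagon support 5.8284 vs apothem 1.2 → ∉ W
#4 (1, 0, -2, -1): internal (0.2929, 1.2929); octagon support 1.2929 vs apothem 1.2 → ∉ W
#5 (1, 1, 0, 0): internal (0.2929, 0.7071); octagon support 0.7071 vs apothem 1.2 → ∈ W
#6 (-1, -1, 0, 1): internal (0.4142, 0.0000); octagon support 0.4142 vs apothem 1.2 → ∈ W
#7 (1, 0, 0, 1): internal (1.7071, 0.7071); octagon support 1.7071 vs apothem 1.2 → ∉ W
#8 (3, -2, -3, 3): internal (6.5355, 3.7071); octagon support 7.2426 vs apothem 1.2 → ∉ W

5, 6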